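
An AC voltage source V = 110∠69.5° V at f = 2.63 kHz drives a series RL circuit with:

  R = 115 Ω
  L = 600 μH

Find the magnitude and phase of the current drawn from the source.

Step 1 — Angular frequency: ω = 2π·f = 2π·2630 = 1.652e+04 rad/s.
Step 2 — Component impedances:
  R: Z = R = 115 Ω
  L: Z = jωL = j·1.652e+04·0.0006 = 0 + j9.915 Ω
Step 3 — Series combination: Z_total = R + L = 115 + j9.915 Ω = 115.4∠4.9° Ω.
Step 4 — Source phasor: V = 110∠69.5° V = 38.52 + j103 V.
Step 5 — Ohm's law: I = V / Z_total = (38.52 + j103) / (115 + j9.915) = 0.4092 + j0.8607 A.
Step 6 — Convert to polar: |I| = 0.953 A, ∠I = 64.6°.

I = 0.953∠64.6° A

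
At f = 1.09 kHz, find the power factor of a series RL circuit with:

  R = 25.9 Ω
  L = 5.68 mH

Step 1 — Angular frequency: ω = 2π·f = 2π·1090 = 6849 rad/s.
Step 2 — Component impedances:
  R: Z = R = 25.9 Ω
  L: Z = jωL = j·6849·0.00568 = 0 + j38.9 Ω
Step 3 — Series combination: Z_total = R + L = 25.9 + j38.9 Ω = 46.73∠56.3° Ω.
Step 4 — Power factor: PF = cos(φ) = Re(Z)/|Z| = 25.9/46.73 = 0.5542.
Step 5 — Type: Im(Z) = 38.9 ⇒ lagging (phase φ = 56.3°).

PF = 0.5542 (lagging, φ = 56.3°)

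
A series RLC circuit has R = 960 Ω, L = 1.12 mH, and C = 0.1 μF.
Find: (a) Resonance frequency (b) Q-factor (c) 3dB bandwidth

Step 1 — Resonance: ω₀ = 1/√(LC) = 1/√(0.00112·1e-07) = 9.449e+04 rad/s.
Step 2 — f₀ = ω₀/(2π) = 1.504e+04 Hz.
Step 3 — Series Q: Q = ω₀L/R = 9.449e+04·0.00112/960 = 0.1102.
Step 4 — Bandwidth: Δω = ω₀/Q = 8.571e+05 rad/s; BW = Δω/(2π) = 1.364e+05 Hz.

(a) f₀ = 1.504e+04 Hz  (b) Q = 0.1102  (c) BW = 1.364e+05 Hz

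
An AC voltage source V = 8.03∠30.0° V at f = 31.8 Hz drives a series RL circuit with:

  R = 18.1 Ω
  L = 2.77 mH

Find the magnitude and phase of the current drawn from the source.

Step 1 — Angular frequency: ω = 2π·f = 2π·31.8 = 199.8 rad/s.
Step 2 — Component impedances:
  R: Z = R = 18.1 Ω
  L: Z = jωL = j·199.8·0.00277 = 0 + j0.5535 Ω
Step 3 — Series combination: Z_total = R + L = 18.1 + j0.5535 Ω = 18.11∠1.8° Ω.
Step 4 — Source phasor: V = 8.03∠30.0° V = 6.954 + j4.015 V.
Step 5 — Ohm's law: I = V / Z_total = (6.954 + j4.015) / (18.1 + j0.5535) = 0.3906 + j0.2099 A.
Step 6 — Convert to polar: |I| = 0.4434 A, ∠I = 28.2°.

I = 0.4434∠28.2° A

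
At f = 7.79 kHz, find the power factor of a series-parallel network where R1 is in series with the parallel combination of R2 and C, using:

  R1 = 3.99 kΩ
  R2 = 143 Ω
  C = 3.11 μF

Step 1 — Angular frequency: ω = 2π·f = 2π·7790 = 4.895e+04 rad/s.
Step 2 — Component impedances:
  R1: Z = R = 3990 Ω
  R2: Z = R = 143 Ω
  C: Z = 1/(jωC) = -j/(ω·C) = 0 - j6.569 Ω
Step 3 — Parallel branch: R2 || C = 1/(1/R2 + 1/C) = 0.3012 - j6.556 Ω.
Step 4 — Series with R1: Z_total = R1 + (R2 || C) = 3990 - j6.556 Ω = 3990∠-0.1° Ω.
Step 5 — Power factor: PF = cos(φ) = Re(Z)/|Z| = 3990/3990 = 1.
Step 6 — Type: Im(Z) = -6.556 ⇒ leading (phase φ = -0.1°).

PF = 1 (leading, φ = -0.1°)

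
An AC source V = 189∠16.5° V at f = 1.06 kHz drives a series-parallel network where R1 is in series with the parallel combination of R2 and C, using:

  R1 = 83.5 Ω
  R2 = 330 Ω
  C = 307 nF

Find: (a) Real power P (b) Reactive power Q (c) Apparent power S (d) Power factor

Step 1 — Angular frequency: ω = 2π·f = 2π·1060 = 6660 rad/s.
Step 2 — Component impedances:
  R1: Z = R = 83.5 Ω
  R2: Z = R = 330 Ω
  C: Z = 1/(jωC) = -j/(ω·C) = 0 - j489.1 Ω
Step 3 — Parallel branch: R2 || C = 1/(1/R2 + 1/C) = 226.8 - j153 Ω.
Step 4 — Series with R1: Z_total = R1 + (R2 || C) = 310.3 - j153 Ω = 345.9∠-26.3° Ω.
Step 5 — Source phasor: V = 189∠16.5° V = 181.2 + j53.68 V.
Step 6 — Current: I = V / Z = 0.4012 + j0.3709 A = 0.5463∠42.8° A.
Step 7 — Complex power: S = V·I* = 92.61 - j45.67 VA.
Step 8 — Real power: P = Re(S) = 92.61 W.
Step 9 — Reactive power: Q = Im(S) = -45.67 VAR.
Step 10 — Apparent power: |S| = 103.3 VA.
Step 11 — Power factor: PF = P/|S| = 0.8969 (leading).

(a) P = 92.61 W  (b) Q = -45.67 VAR  (c) S = 103.3 VA  (d) PF = 0.8969 (leading)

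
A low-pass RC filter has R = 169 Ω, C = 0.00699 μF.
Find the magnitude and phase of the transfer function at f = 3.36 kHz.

Step 1 — Angular frequency: ω = 2π·3360 = 2.111e+04 rad/s.
Step 2 — Transfer function: H(jω) = 1/(1 + jωRC).
Step 3 — Denominator: 1 + jωRC = 1 + j·2.111e+04·169·6.99e-09 = 1 + j0.02494.
Step 4 — H = 0.9994 - j0.02492.
Step 5 — Magnitude: |H| = 0.9997 (-0.0 dB); phase: φ = -1.4°.

|H| = 0.9997 (-0.0 dB), φ = -1.4°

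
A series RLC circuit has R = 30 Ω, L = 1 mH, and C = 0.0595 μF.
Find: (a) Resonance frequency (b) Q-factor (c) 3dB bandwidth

Step 1 — Resonance condition Im(Z)=0 gives ω₀ = 1/√(LC).
Step 2 — ω₀ = 1/√(0.001·5.95e-08) = 1.296e+05 rad/s.
Step 3 — f₀ = ω₀/(2π) = 2.063e+04 Hz.
Step 4 — Series Q: Q = ω₀L/R = 1.296e+05·0.001/30 = 4.321.
Step 5 — 3dB bandwidth: Δω = ω₀/Q = 3e+04 rad/s; BW = Δω/(2π) = 4775 Hz.

(a) f₀ = 2.063e+04 Hz  (b) Q = 4.321  (c) BW = 4775 Hz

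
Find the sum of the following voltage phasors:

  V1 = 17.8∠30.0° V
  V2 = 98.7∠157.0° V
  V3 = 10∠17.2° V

Step 1 — Convert each phasor to rectangular form:
  V1 = 17.8·(cos(30.0°) + j·sin(30.0°)) = 15.42 + j8.9 V
  V2 = 98.7·(cos(157.0°) + j·sin(157.0°)) = -90.85 + j38.57 V
  V3 = 10·(cos(17.2°) + j·sin(17.2°)) = 9.553 + j2.957 V
Step 2 — Sum components: V_total = -65.89 + j50.42 V.
Step 3 — Convert to polar: |V_total| = 82.97 V, ∠V_total = 142.6°.

V_total = 82.97∠142.6° V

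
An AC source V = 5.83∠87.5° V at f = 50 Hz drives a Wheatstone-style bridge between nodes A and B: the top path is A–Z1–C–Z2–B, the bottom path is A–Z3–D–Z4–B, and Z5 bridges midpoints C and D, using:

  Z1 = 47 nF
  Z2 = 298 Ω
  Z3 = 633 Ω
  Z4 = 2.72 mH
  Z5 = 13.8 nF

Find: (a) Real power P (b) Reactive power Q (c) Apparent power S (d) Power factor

Step 1 — Angular frequency: ω = 2π·f = 2π·50 = 314.2 rad/s.
Step 2 — Component impedances:
  Z1: Z = 1/(jωC) = -j/(ω·C) = 0 - j6.773e+04 Ω
  Z2: Z = R = 298 Ω
  Z3: Z = R = 633 Ω
  Z4: Z = jωL = j·314.2·0.00272 = 0 + j0.8545 Ω
  Z5: Z = 1/(jωC) = -j/(ω·C) = 0 - j2.307e+05 Ω
Step 3 — Bridge requires nodal analysis (the Z5 bridge couples midpoints C and D, so the two paths cannot be reduced to a simple series/parallel combination). Setting node B to ground and injecting 1 A at node A, the 3-node admittance system at A, C, D solves to V_A = Z_AB = 632.9 - j5.061 Ω = 633∠-0.5° Ω.
Step 4 — Source phasor: V = 5.83∠87.5° V = 0.2543 + j5.824 V.
Step 5 — Current: I = V / Z = 0.0003282 + j0.009205 A = 0.009211∠88.0° A.
Step 6 — Complex power: S = V·I* = 0.0537 - j0.0004294 VA.
Step 7 — Real power: P = Re(S) = 0.0537 W.
Step 8 — Reactive power: Q = Im(S) = -0.0004294 VAR.
Step 9 — Apparent power: |S| = 0.0537 VA.
Step 10 — Power factor: PF = P/|S| = 1 (leading).

(a) P = 0.0537 W  (b) Q = -0.0004294 VAR  (c) S = 0.0537 VA  (d) PF = 1 (leading)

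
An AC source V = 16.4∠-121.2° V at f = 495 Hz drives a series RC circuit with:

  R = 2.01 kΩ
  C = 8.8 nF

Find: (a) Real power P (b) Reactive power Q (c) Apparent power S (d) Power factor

Step 1 — Angular frequency: ω = 2π·f = 2π·495 = 3110 rad/s.
Step 2 — Component impedances:
  R: Z = R = 2010 Ω
  C: Z = 1/(jωC) = -j/(ω·C) = 0 - j3.654e+04 Ω
Step 3 — Series combination: Z_total = R + C = 2010 - j3.654e+04 Ω = 3.659e+04∠-86.9° Ω.
Step 4 — Source phasor: V = 16.4∠-121.2° V = -8.496 - j14.03 V.
Step 5 — Current: I = V / Z = 0.00037 - j0.0002529 A = 0.0004482∠-34.3° A.
Step 6 — Complex power: S = V·I* = 0.0004037 - j0.007339 VA.
Step 7 — Real power: P = Re(S) = 0.0004037 W.
Step 8 — Reactive power: Q = Im(S) = -0.007339 VAR.
Step 9 — Apparent power: |S| = 0.00735 VA.
Step 10 — Power factor: PF = P/|S| = 0.05493 (leading).

(a) P = 0.0004037 W  (b) Q = -0.007339 VAR  (c) S = 0.00735 VA  (d) PF = 0.05493 (leading)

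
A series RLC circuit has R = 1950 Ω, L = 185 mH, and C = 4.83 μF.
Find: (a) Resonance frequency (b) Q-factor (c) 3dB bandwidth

Step 1 — Resonance: ω₀ = 1/√(LC) = 1/√(0.185·4.83e-06) = 1058 rad/s.
Step 2 — f₀ = ω₀/(2π) = 168.4 Hz.
Step 3 — Series Q: Q = ω₀L/R = 1058·0.185/1950 = 0.1004.
Step 4 — Bandwidth: Δω = ω₀/Q = 1.054e+04 rad/s; BW = Δω/(2π) = 1678 Hz.

(a) f₀ = 168.4 Hz  (b) Q = 0.1004  (c) BW = 1678 Hz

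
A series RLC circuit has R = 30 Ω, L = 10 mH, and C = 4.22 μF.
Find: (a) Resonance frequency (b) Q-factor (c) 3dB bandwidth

Step 1 — Resonance condition Im(Z)=0 gives ω₀ = 1/√(LC).
Step 2 — ω₀ = 1/√(0.01·4.22e-06) = 4868 rad/s.
Step 3 — f₀ = ω₀/(2π) = 774.8 Hz.
Step 4 — Series Q: Q = ω₀L/R = 4868·0.01/30 = 1.623.
Step 5 — 3dB bandwidth: Δω = ω₀/Q = 3000 rad/s; BW = Δω/(2π) = 477.5 Hz.

(a) f₀ = 774.8 Hz  (b) Q = 1.623  (c) BW = 477.5 Hz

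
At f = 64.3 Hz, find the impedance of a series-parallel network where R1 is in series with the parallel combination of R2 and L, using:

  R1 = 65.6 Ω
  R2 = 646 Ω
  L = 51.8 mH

Step 1 — Angular frequency: ω = 2π·f = 2π·64.3 = 404 rad/s.
Step 2 — Component impedances:
  R1: Z = R = 65.6 Ω
  R2: Z = R = 646 Ω
  L: Z = jωL = j·404·0.0518 = 0 + j20.93 Ω
Step 3 — Parallel branch: R2 || L = 1/(1/R2 + 1/L) = 0.6773 + j20.91 Ω.
Step 4 — Series with R1: Z_total = R1 + (R2 || L) = 66.28 + j20.91 Ω = 69.5∠17.5° Ω.

Z = 66.28 + j20.91 Ω = 69.5∠17.5° Ω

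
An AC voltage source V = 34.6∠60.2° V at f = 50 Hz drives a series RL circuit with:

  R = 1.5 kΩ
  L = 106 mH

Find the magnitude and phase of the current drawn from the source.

Step 1 — Angular frequency: ω = 2π·f = 2π·50 = 314.2 rad/s.
Step 2 — Component impedances:
  R: Z = R = 1500 Ω
  L: Z = jωL = j·314.2·0.106 = 0 + j33.3 Ω
Step 3 — Series combination: Z_total = R + L = 1500 + j33.3 Ω = 1500∠1.3° Ω.
Step 4 — Source phasor: V = 34.6∠60.2° V = 17.2 + j30.02 V.
Step 5 — Ohm's law: I = V / Z_total = (17.2 + j30.02) / (1500 + j33.3) = 0.0119 + j0.01975 A.
Step 6 — Convert to polar: |I| = 0.02306 A, ∠I = 58.9°.

I = 0.02306∠58.9° A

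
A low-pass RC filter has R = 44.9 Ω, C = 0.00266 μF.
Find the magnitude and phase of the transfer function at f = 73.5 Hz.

Step 1 — Angular frequency: ω = 2π·73.5 = 461.8 rad/s.
Step 2 — Transfer function: H(jω) = 1/(1 + jωRC).
Step 3 — Denominator: 1 + jωRC = 1 + j·461.8·44.9·2.66e-09 = 1 + j5.516e-05.
Step 4 — H = 1 - j5.516e-05.
Step 5 — Magnitude: |H| = 1 (-0.0 dB); phase: φ = -0.0°.

|H| = 1 (-0.0 dB), φ = -0.0°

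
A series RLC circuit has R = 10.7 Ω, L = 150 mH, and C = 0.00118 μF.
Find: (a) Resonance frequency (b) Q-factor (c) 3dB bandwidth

Step 1 — Resonance condition Im(Z)=0 gives ω₀ = 1/√(LC).
Step 2 — ω₀ = 1/√(0.15·1.18e-09) = 7.516e+04 rad/s.
Step 3 — f₀ = ω₀/(2π) = 1.196e+04 Hz.
Step 4 — Series Q: Q = ω₀L/R = 7.516e+04·0.15/10.7 = 1054.
Step 5 — 3dB bandwidth: Δω = ω₀/Q = 71.33 rad/s; BW = Δω/(2π) = 11.35 Hz.

(a) f₀ = 1.196e+04 Hz  (b) Q = 1054  (c) BW = 11.35 Hz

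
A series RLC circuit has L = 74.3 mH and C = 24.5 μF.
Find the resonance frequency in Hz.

Step 1 — Resonance condition Im(Z)=0 gives ω₀ = 1/√(LC).
Step 2 — ω₀ = 1/√(0.0743·2.45e-05) = 741.2 rad/s.
Step 3 — f₀ = ω₀/(2π) = 118 Hz.

f₀ = 118 Hz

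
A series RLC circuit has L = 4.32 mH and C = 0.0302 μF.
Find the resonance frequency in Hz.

Step 1 — Resonance condition Im(Z)=0 gives ω₀ = 1/√(LC).
Step 2 — ω₀ = 1/√(0.00432·3.02e-08) = 8.755e+04 rad/s.
Step 3 — f₀ = ω₀/(2π) = 1.393e+04 Hz.

f₀ = 1.393e+04 Hz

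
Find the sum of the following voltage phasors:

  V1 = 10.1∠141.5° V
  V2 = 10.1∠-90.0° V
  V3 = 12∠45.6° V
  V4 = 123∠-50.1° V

Step 1 — Convert each phasor to rectangular form:
  V1 = 10.1·(cos(141.5°) + j·sin(141.5°)) = -7.904 + j6.287 V
  V2 = 10.1·(cos(-90.0°) + j·sin(-90.0°)) = 0 - j10.1 V
  V3 = 12·(cos(45.6°) + j·sin(45.6°)) = 8.396 + j8.574 V
  V4 = 123·(cos(-50.1°) + j·sin(-50.1°)) = 78.9 - j94.36 V
Step 2 — Sum components: V_total = 79.39 - j89.6 V.
Step 3 — Convert to polar: |V_total| = 119.7 V, ∠V_total = -48.5°.

V_total = 119.7∠-48.5° V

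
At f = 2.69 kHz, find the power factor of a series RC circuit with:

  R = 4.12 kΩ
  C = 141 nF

Step 1 — Angular frequency: ω = 2π·f = 2π·2690 = 1.69e+04 rad/s.
Step 2 — Component impedances:
  R: Z = R = 4120 Ω
  C: Z = 1/(jωC) = -j/(ω·C) = 0 - j419.6 Ω
Step 3 — Series combination: Z_total = R + C = 4120 - j419.6 Ω = 4141∠-5.8° Ω.
Step 4 — Power factor: PF = cos(φ) = Re(Z)/|Z| = 4120/4141 = 0.9949.
Step 5 — Type: Im(Z) = -419.6 ⇒ leading (phase φ = -5.8°).

PF = 0.9949 (leading, φ = -5.8°)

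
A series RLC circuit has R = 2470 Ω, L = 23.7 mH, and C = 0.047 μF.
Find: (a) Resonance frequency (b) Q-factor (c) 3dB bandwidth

Step 1 — Resonance: ω₀ = 1/√(LC) = 1/√(0.0237·4.7e-08) = 2.996e+04 rad/s.
Step 2 — f₀ = ω₀/(2π) = 4769 Hz.
Step 3 — Series Q: Q = ω₀L/R = 2.996e+04·0.0237/2470 = 0.2875.
Step 4 — Bandwidth: Δω = ω₀/Q = 1.042e+05 rad/s; BW = Δω/(2π) = 1.659e+04 Hz.

(a) f₀ = 4769 Hz  (b) Q = 0.2875  (c) BW = 1.659e+04 Hz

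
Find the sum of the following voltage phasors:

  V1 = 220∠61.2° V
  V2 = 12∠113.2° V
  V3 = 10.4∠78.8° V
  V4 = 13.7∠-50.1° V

Step 1 — Convert each phasor to rectangular form:
  V1 = 220·(cos(61.2°) + j·sin(61.2°)) = 106 + j192.8 V
  V2 = 12·(cos(113.2°) + j·sin(113.2°)) = -4.727 + j11.03 V
  V3 = 10.4·(cos(78.8°) + j·sin(78.8°)) = 2.02 + j10.2 V
  V4 = 13.7·(cos(-50.1°) + j·sin(-50.1°)) = 8.788 - j10.51 V
Step 2 — Sum components: V_total = 112.1 + j203.5 V.
Step 3 — Convert to polar: |V_total| = 232.3 V, ∠V_total = 61.2°.

V_total = 232.3∠61.2° V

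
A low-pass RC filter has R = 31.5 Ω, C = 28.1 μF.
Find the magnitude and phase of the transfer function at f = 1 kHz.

Step 1 — Angular frequency: ω = 2π·1000 = 6283 rad/s.
Step 2 — Transfer function: H(jω) = 1/(1 + jωRC).
Step 3 — Denominator: 1 + jωRC = 1 + j·6283·31.5·2.81e-05 = 1 + j5.562.
Step 4 — H = 0.03132 - j0.1742.
Step 5 — Magnitude: |H| = 0.177 (-15.0 dB); phase: φ = -79.8°.

|H| = 0.177 (-15.0 dB), φ = -79.8°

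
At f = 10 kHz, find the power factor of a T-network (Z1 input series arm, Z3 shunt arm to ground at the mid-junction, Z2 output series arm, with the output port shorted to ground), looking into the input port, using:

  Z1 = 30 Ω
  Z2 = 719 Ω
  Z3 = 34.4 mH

Step 1 — Angular frequency: ω = 2π·f = 2π·1e+04 = 6.283e+04 rad/s.
Step 2 — Component impedances:
  Z1: Z = R = 30 Ω
  Z2: Z = R = 719 Ω
  Z3: Z = jωL = j·6.283e+04·0.0344 = 0 + j2161 Ω
Step 3 — With the output port shorted to ground, the output series arm Z2 runs from the junction to ground; the shunt arm Z3 also runs from the junction to ground. They appear in parallel: Z3 || Z2 = 647.4 + j215.3 Ω.
Step 4 — Series with input arm Z1: Z_in = Z1 + (Z3 || Z2) = 677.4 + j215.3 Ω = 710.8∠17.6° Ω.
Step 5 — Power factor: PF = cos(φ) = Re(Z)/|Z| = 677.4/710.8 = 0.953.
Step 6 — Type: Im(Z) = 215.3 ⇒ lagging (phase φ = 17.6°).

PF = 0.953 (lagging, φ = 17.6°)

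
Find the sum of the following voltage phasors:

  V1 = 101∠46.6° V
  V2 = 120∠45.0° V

Step 1 — Convert each phasor to rectangular form:
  V1 = 101·(cos(46.6°) + j·sin(46.6°)) = 69.4 + j73.38 V
  V2 = 120·(cos(45.0°) + j·sin(45.0°)) = 84.85 + j84.85 V
Step 2 — Sum components: V_total = 154.2 + j158.2 V.
Step 3 — Convert to polar: |V_total| = 221 V, ∠V_total = 45.7°.

V_total = 221∠45.7° V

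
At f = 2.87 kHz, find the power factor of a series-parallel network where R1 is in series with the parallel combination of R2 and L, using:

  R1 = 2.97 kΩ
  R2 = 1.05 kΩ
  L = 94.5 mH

Step 1 — Angular frequency: ω = 2π·f = 2π·2870 = 1.803e+04 rad/s.
Step 2 — Component impedances:
  R1: Z = R = 2970 Ω
  R2: Z = R = 1050 Ω
  L: Z = jωL = j·1.803e+04·0.0945 = 0 + j1704 Ω
Step 3 — Parallel branch: R2 || L = 1/(1/R2 + 1/L) = 761.1 + j468.9 Ω.
Step 4 — Series with R1: Z_total = R1 + (R2 || L) = 3731 + j468.9 Ω = 3760∠7.2° Ω.
Step 5 — Power factor: PF = cos(φ) = Re(Z)/|Z| = 3731.1/3760.4 = 0.9922.
Step 6 — Type: Im(Z) = 468.9 ⇒ lagging (phase φ = 7.2°).

PF = 0.9922 (lagging, φ = 7.2°)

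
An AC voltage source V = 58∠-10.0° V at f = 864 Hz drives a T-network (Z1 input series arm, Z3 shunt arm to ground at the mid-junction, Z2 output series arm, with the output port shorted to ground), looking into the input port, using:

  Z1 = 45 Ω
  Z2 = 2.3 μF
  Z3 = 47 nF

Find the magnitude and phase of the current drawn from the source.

Step 1 — Angular frequency: ω = 2π·f = 2π·864 = 5429 rad/s.
Step 2 — Component impedances:
  Z1: Z = R = 45 Ω
  Z2: Z = 1/(jωC) = -j/(ω·C) = 0 - j80.09 Ω
  Z3: Z = 1/(jωC) = -j/(ω·C) = 0 - j3919 Ω
Step 3 — With the output port shorted to ground, the output series arm Z2 runs from the junction to ground; the shunt arm Z3 also runs from the junction to ground. They appear in parallel: Z3 || Z2 = 0 - j78.49 Ω.
Step 4 — Series with input arm Z1: Z_in = Z1 + (Z3 || Z2) = 45 - j78.49 Ω = 90.47∠-60.2° Ω.
Step 5 — Source phasor: V = 58∠-10.0° V = 57.12 - j10.07 V.
Step 6 — Ohm's law: I = V / Z_total = (57.12 - j10.07) / (45 - j78.49) = 0.4106 + j0.4923 A.
Step 7 — Convert to polar: |I| = 0.6411 A, ∠I = 50.2°.

I = 0.6411∠50.2° A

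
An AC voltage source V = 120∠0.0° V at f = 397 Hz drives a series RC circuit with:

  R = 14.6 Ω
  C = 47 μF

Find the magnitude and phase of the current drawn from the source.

Step 1 — Angular frequency: ω = 2π·f = 2π·397 = 2494 rad/s.
Step 2 — Component impedances:
  R: Z = R = 14.6 Ω
  C: Z = 1/(jωC) = -j/(ω·C) = 0 - j8.53 Ω
Step 3 — Series combination: Z_total = R + C = 14.6 - j8.53 Ω = 16.91∠-30.3° Ω.
Step 4 — Source phasor: V = 120∠0.0° V = 120 V.
Step 5 — Ohm's law: I = V / Z_total = (120) / (14.6 - j8.53) = 6.128 + j3.58 A.
Step 6 — Convert to polar: |I| = 7.097 A, ∠I = 30.3°.

I = 7.097∠30.3° A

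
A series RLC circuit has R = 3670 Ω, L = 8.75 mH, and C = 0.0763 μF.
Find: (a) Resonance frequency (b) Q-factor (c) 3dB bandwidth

Step 1 — Resonance: ω₀ = 1/√(LC) = 1/√(0.00875·7.63e-08) = 3.87e+04 rad/s.
Step 2 — f₀ = ω₀/(2π) = 6160 Hz.
Step 3 — Series Q: Q = ω₀L/R = 3.87e+04·0.00875/3670 = 0.09227.
Step 4 — Bandwidth: Δω = ω₀/Q = 4.194e+05 rad/s; BW = Δω/(2π) = 6.675e+04 Hz.

(a) f₀ = 6160 Hz  (b) Q = 0.09227  (c) BW = 6.675e+04 Hz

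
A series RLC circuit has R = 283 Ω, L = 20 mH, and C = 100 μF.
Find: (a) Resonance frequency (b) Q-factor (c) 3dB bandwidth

Step 1 — Resonance: ω₀ = 1/√(LC) = 1/√(0.02·0.0001) = 707.1 rad/s.
Step 2 — f₀ = ω₀/(2π) = 112.5 Hz.
Step 3 — Series Q: Q = ω₀L/R = 707.1·0.02/283 = 0.04997.
Step 4 — Bandwidth: Δω = ω₀/Q = 1.415e+04 rad/s; BW = Δω/(2π) = 2252 Hz.

(a) f₀ = 112.5 Hz  (b) Q = 0.04997  (c) BW = 2252 Hz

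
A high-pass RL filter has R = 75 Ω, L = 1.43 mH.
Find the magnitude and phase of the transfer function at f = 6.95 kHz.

Step 1 — Angular frequency: ω = 2π·6950 = 4.367e+04 rad/s.
Step 2 — Transfer function: H(jω) = jωL/(R + jωL).
Step 3 — Numerator jωL = j·62.45; denominator R + jωL = 75 + j62.45.
Step 4 — H = 0.4094 + j0.4917.
Step 5 — Magnitude: |H| = 0.6399 (-3.9 dB); phase: φ = 50.2°.

|H| = 0.6399 (-3.9 dB), φ = 50.2°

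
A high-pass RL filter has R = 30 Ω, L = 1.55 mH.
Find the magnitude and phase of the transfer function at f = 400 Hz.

Step 1 — Angular frequency: ω = 2π·400 = 2513 rad/s.
Step 2 — Transfer function: H(jω) = jωL/(R + jωL).
Step 3 — Numerator jωL = j·3.896; denominator R + jωL = 30 + j3.896.
Step 4 — H = 0.01658 + j0.1277.
Step 5 — Magnitude: |H| = 0.1288 (-17.8 dB); phase: φ = 82.6°.

|H| = 0.1288 (-17.8 dB), φ = 82.6°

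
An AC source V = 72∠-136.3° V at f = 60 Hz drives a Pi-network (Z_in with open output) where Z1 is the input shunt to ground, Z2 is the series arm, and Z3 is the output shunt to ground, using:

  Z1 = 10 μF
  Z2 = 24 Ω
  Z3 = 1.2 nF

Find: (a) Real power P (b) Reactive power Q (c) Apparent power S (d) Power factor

Step 1 — Angular frequency: ω = 2π·f = 2π·60 = 377 rad/s.
Step 2 — Component impedances:
  Z1: Z = 1/(jωC) = -j/(ω·C) = 0 - j265.3 Ω
  Z2: Z = R = 24 Ω
  Z3: Z = 1/(jωC) = -j/(ω·C) = 0 - j2.21e+06 Ω
Step 3 — With open output, the series arm Z2 and the output shunt Z3 appear in series to ground: Z2 + Z3 = 24 - j2.21e+06 Ω.
Step 4 — Parallel with input shunt Z1: Z_in = Z1 || (Z2 + Z3) = 3.455e-07 - j265.2 Ω = 265.2∠-90.0° Ω.
Step 5 — Source phasor: V = 72∠-136.3° V = -52.05 - j49.74 V.
Step 6 — Current: I = V / Z = 0.1876 - j0.1963 A = 0.2715∠-46.3° A.
Step 7 — Complex power: S = V·I* = 2.546e-08 - j19.55 VA.
Step 8 — Real power: P = Re(S) = 2.546e-08 W.
Step 9 — Reactive power: Q = Im(S) = -19.55 VAR.
Step 10 — Apparent power: |S| = 19.55 VA.
Step 11 — Power factor: PF = P/|S| = 1.303e-09 (leading).

(a) P = 2.546e-08 W  (b) Q = -19.55 VAR  (c) S = 19.55 VA  (d) PF = 1.303e-09 (leading)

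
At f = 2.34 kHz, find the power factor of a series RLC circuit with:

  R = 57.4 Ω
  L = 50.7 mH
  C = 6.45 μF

Step 1 — Angular frequency: ω = 2π·f = 2π·2340 = 1.47e+04 rad/s.
Step 2 — Component impedances:
  R: Z = R = 57.4 Ω
  L: Z = jωL = j·1.47e+04·0.0507 = 0 + j745.4 Ω
  C: Z = 1/(jωC) = -j/(ω·C) = 0 - j10.54 Ω
Step 3 — Series combination: Z_total = R + L + C = 57.4 + j734.9 Ω = 737.1∠85.5° Ω.
Step 4 — Power factor: PF = cos(φ) = Re(Z)/|Z| = 57.4/737.1 = 0.07787.
Step 5 — Type: Im(Z) = 734.9 ⇒ lagging (phase φ = 85.5°).

PF = 0.07787 (lagging, φ = 85.5°)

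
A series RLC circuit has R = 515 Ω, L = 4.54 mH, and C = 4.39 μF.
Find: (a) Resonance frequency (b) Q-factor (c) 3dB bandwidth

Step 1 — Resonance: ω₀ = 1/√(LC) = 1/√(0.00454·4.39e-06) = 7083 rad/s.
Step 2 — f₀ = ω₀/(2π) = 1127 Hz.
Step 3 — Series Q: Q = ω₀L/R = 7083·0.00454/515 = 0.06244.
Step 4 — Bandwidth: Δω = ω₀/Q = 1.134e+05 rad/s; BW = Δω/(2π) = 1.805e+04 Hz.

(a) f₀ = 1127 Hz  (b) Q = 0.06244  (c) BW = 1.805e+04 Hz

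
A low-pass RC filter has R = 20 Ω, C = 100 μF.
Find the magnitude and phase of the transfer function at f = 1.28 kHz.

Step 1 — Angular frequency: ω = 2π·1280 = 8042 rad/s.
Step 2 — Transfer function: H(jω) = 1/(1 + jωRC).
Step 3 — Denominator: 1 + jωRC = 1 + j·8042·20·0.0001 = 1 + j16.08.
Step 4 — H = 0.00385 - j0.06193.
Step 5 — Magnitude: |H| = 0.06205 (-24.1 dB); phase: φ = -86.4°.

|H| = 0.06205 (-24.1 dB), φ = -86.4°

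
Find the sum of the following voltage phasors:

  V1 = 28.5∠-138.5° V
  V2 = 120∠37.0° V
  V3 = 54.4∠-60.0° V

Step 1 — Convert each phasor to rectangular form:
  V1 = 28.5·(cos(-138.5°) + j·sin(-138.5°)) = -21.35 - j18.88 V
  V2 = 120·(cos(37.0°) + j·sin(37.0°)) = 95.84 + j72.22 V
  V3 = 54.4·(cos(-60.0°) + j·sin(-60.0°)) = 27.2 - j47.11 V
Step 2 — Sum components: V_total = 101.7 + j6.221 V.
Step 3 — Convert to polar: |V_total| = 101.9 V, ∠V_total = 3.5°.

V_total = 101.9∠3.5° V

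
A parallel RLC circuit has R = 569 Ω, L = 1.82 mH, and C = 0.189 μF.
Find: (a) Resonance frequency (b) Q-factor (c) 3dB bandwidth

Step 1 — Resonance: ω₀ = 1/√(LC) = 1/√(0.00182·1.89e-07) = 5.392e+04 rad/s.
Step 2 — f₀ = ω₀/(2π) = 8581 Hz.
Step 3 — Parallel Q: Q = R/(ω₀L) = 569/(5.392e+04·0.00182) = 5.798.
Step 4 — Bandwidth: Δω = ω₀/Q = 9299 rad/s; BW = Δω/(2π) = 1480 Hz.

(a) f₀ = 8581 Hz  (b) Q = 5.798  (c) BW = 1480 Hz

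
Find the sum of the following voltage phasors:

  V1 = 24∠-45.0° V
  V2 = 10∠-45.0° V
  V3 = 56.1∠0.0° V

Step 1 — Convert each phasor to rectangular form:
  V1 = 24·(cos(-45.0°) + j·sin(-45.0°)) = 16.97 - j16.97 V
  V2 = 10·(cos(-45.0°) + j·sin(-45.0°)) = 7.071 - j7.071 V
  V3 = 56.1·(cos(0.0°) + j·sin(0.0°)) = 56.1 V
Step 2 — Sum components: V_total = 80.14 - j24.04 V.
Step 3 — Convert to polar: |V_total| = 83.67 V, ∠V_total = -16.7°.

V_total = 83.67∠-16.7° V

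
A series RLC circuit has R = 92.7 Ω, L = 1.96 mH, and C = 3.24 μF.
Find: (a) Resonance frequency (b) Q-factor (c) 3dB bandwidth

Step 1 — Resonance: ω₀ = 1/√(LC) = 1/√(0.00196·3.24e-06) = 1.255e+04 rad/s.
Step 2 — f₀ = ω₀/(2π) = 1997 Hz.
Step 3 — Series Q: Q = ω₀L/R = 1.255e+04·0.00196/92.7 = 0.2653.
Step 4 — Bandwidth: Δω = ω₀/Q = 4.73e+04 rad/s; BW = Δω/(2π) = 7527 Hz.

(a) f₀ = 1997 Hz  (b) Q = 0.2653  (c) BW = 7527 Hz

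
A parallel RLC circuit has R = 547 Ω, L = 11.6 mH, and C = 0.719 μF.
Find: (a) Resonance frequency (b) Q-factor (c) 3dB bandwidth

Step 1 — Resonance: ω₀ = 1/√(LC) = 1/√(0.0116·7.19e-07) = 1.095e+04 rad/s.
Step 2 — f₀ = ω₀/(2π) = 1743 Hz.
Step 3 — Parallel Q: Q = R/(ω₀L) = 547/(1.095e+04·0.0116) = 4.306.
Step 4 — Bandwidth: Δω = ω₀/Q = 2543 rad/s; BW = Δω/(2π) = 404.7 Hz.

(a) f₀ = 1743 Hz  (b) Q = 4.306  (c) BW = 404.7 Hz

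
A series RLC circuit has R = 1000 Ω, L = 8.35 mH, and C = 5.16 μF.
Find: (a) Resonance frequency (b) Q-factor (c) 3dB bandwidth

Step 1 — Resonance: ω₀ = 1/√(LC) = 1/√(0.00835·5.16e-06) = 4818 rad/s.
Step 2 — f₀ = ω₀/(2π) = 766.7 Hz.
Step 3 — Series Q: Q = ω₀L/R = 4818·0.00835/1000 = 0.04023.
Step 4 — Bandwidth: Δω = ω₀/Q = 1.198e+05 rad/s; BW = Δω/(2π) = 1.906e+04 Hz.

(a) f₀ = 766.7 Hz  (b) Q = 0.04023  (c) BW = 1.906e+04 Hz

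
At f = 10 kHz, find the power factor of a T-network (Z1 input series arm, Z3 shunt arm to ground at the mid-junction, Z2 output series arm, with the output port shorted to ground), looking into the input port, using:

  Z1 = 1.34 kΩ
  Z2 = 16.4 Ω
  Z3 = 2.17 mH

Step 1 — Angular frequency: ω = 2π·f = 2π·1e+04 = 6.283e+04 rad/s.
Step 2 — Component impedances:
  Z1: Z = R = 1340 Ω
  Z2: Z = R = 16.4 Ω
  Z3: Z = jωL = j·6.283e+04·0.00217 = 0 + j136.3 Ω
Step 3 — With the output port shorted to ground, the output series arm Z2 runs from the junction to ground; the shunt arm Z3 also runs from the junction to ground. They appear in parallel: Z3 || Z2 = 16.17 + j1.945 Ω.
Step 4 — Series with input arm Z1: Z_in = Z1 + (Z3 || Z2) = 1356 + j1.945 Ω = 1356∠0.1° Ω.
Step 5 — Power factor: PF = cos(φ) = Re(Z)/|Z| = 1356/1356 = 1.
Step 6 — Type: Im(Z) = 1.945 ⇒ lagging (phase φ = 0.1°).

PF = 1 (lagging, φ = 0.1°)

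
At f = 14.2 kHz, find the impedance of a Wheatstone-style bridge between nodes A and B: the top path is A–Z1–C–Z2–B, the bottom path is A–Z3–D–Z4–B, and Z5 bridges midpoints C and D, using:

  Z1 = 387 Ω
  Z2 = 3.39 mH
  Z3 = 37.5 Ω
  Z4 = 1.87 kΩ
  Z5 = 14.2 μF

Step 1 — Angular frequency: ω = 2π·f = 2π·1.42e+04 = 8.922e+04 rad/s.
Step 2 — Component impedances:
  Z1: Z = R = 387 Ω
  Z2: Z = jωL = j·8.922e+04·0.00339 = 0 + j302.5 Ω
  Z3: Z = R = 37.5 Ω
  Z4: Z = R = 1870 Ω
  Z5: Z = 1/(jωC) = -j/(ω·C) = 0 - j0.7893 Ω
Step 3 — Bridge requires nodal analysis (the Z5 bridge couples midpoints C and D, so the two paths cannot be reduced to a simple series/parallel combination). Setting node B to ground and injecting 1 A at node A, the 3-node admittance system at A, C, D solves to V_A = Z_AB = 81.64 + j294.1 Ω = 305.3∠74.5° Ω.

Z = 81.64 + j294.1 Ω = 305.3∠74.5° Ω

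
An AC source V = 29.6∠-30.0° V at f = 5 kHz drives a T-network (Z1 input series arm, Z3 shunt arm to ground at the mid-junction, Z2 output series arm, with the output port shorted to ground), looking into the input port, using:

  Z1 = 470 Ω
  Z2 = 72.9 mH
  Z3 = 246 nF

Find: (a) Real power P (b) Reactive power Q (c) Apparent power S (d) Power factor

Step 1 — Angular frequency: ω = 2π·f = 2π·5000 = 3.142e+04 rad/s.
Step 2 — Component impedances:
  Z1: Z = R = 470 Ω
  Z2: Z = jωL = j·3.142e+04·0.0729 = 0 + j2290 Ω
  Z3: Z = 1/(jωC) = -j/(ω·C) = 0 - j129.4 Ω
Step 3 — With the output port shorted to ground, the output series arm Z2 runs from the junction to ground; the shunt arm Z3 also runs from the junction to ground. They appear in parallel: Z3 || Z2 = 0 - j137.1 Ω.
Step 4 — Series with input arm Z1: Z_in = Z1 + (Z3 || Z2) = 470 - j137.1 Ω = 489.6∠-16.3° Ω.
Step 5 — Source phasor: V = 29.6∠-30.0° V = 25.63 - j14.8 V.
Step 6 — Current: I = V / Z = 0.05873 - j0.01435 A = 0.06046∠-13.7° A.
Step 7 — Complex power: S = V·I* = 1.718 - j0.5013 VA.
Step 8 — Real power: P = Re(S) = 1.718 W.
Step 9 — Reactive power: Q = Im(S) = -0.5013 VAR.
Step 10 — Apparent power: |S| = 1.79 VA.
Step 11 — Power factor: PF = P/|S| = 0.96 (leading).

(a) P = 1.718 W  (b) Q = -0.5013 VAR  (c) S = 1.79 VA  (d) PF = 0.96 (leading)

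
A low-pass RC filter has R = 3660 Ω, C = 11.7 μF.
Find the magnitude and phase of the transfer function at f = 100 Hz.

Step 1 — Angular frequency: ω = 2π·100 = 628.3 rad/s.
Step 2 — Transfer function: H(jω) = 1/(1 + jωRC).
Step 3 — Denominator: 1 + jωRC = 1 + j·628.3·3660·1.17e-05 = 1 + j26.91.
Step 4 — H = 0.001379 - j0.03712.
Step 5 — Magnitude: |H| = 0.03714 (-28.6 dB); phase: φ = -87.9°.

|H| = 0.03714 (-28.6 dB), φ = -87.9°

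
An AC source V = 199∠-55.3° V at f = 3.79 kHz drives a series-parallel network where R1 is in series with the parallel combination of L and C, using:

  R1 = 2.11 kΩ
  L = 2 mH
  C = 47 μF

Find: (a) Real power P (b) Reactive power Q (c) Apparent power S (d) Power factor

Step 1 — Angular frequency: ω = 2π·f = 2π·3790 = 2.381e+04 rad/s.
Step 2 — Component impedances:
  R1: Z = R = 2110 Ω
  L: Z = jωL = j·2.381e+04·0.002 = 0 + j47.63 Ω
  C: Z = 1/(jωC) = -j/(ω·C) = 0 - j0.8935 Ω
Step 3 — Parallel branch: L || C = 1/(1/L + 1/C) = 0 - j0.9106 Ω.
Step 4 — Series with R1: Z_total = R1 + (L || C) = 2110 - j0.9106 Ω = 2110∠-0.0° Ω.
Step 5 — Source phasor: V = 199∠-55.3° V = 113.3 - j163.6 V.
Step 6 — Current: I = V / Z = 0.05372 - j0.07752 A = 0.09431∠-55.3° A.
Step 7 — Complex power: S = V·I* = 18.77 - j0.008099 VA.
Step 8 — Real power: P = Re(S) = 18.77 W.
Step 9 — Reactive power: Q = Im(S) = -0.008099 VAR.
Step 10 — Apparent power: |S| = 18.77 VA.
Step 11 — Power factor: PF = P/|S| = 1 (leading).

(a) P = 18.77 W  (b) Q = -0.008099 VAR  (c) S = 18.77 VA  (d) PF = 1 (leading)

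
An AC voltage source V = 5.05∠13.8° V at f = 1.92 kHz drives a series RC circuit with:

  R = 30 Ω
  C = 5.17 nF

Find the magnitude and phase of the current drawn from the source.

Step 1 — Angular frequency: ω = 2π·f = 2π·1920 = 1.206e+04 rad/s.
Step 2 — Component impedances:
  R: Z = R = 30 Ω
  C: Z = 1/(jωC) = -j/(ω·C) = 0 - j1.603e+04 Ω
Step 3 — Series combination: Z_total = R + C = 30 - j1.603e+04 Ω = 1.603e+04∠-89.9° Ω.
Step 4 — Source phasor: V = 5.05∠13.8° V = 4.904 + j1.205 V.
Step 5 — Ohm's law: I = V / Z_total = (4.904 + j1.205) / (30 - j1.603e+04) = -7.456e-05 + j0.000306 A.
Step 6 — Convert to polar: |I| = 0.000315 A, ∠I = 103.7°.

I = 0.000315∠103.7° A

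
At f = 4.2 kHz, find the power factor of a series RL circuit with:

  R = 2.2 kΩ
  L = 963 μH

Step 1 — Angular frequency: ω = 2π·f = 2π·4200 = 2.639e+04 rad/s.
Step 2 — Component impedances:
  R: Z = R = 2200 Ω
  L: Z = jωL = j·2.639e+04·0.000963 = 0 + j25.41 Ω
Step 3 — Series combination: Z_total = R + L = 2200 + j25.41 Ω = 2200∠0.7° Ω.
Step 4 — Power factor: PF = cos(φ) = Re(Z)/|Z| = 2200/2200.15 = 0.9999.
Step 5 — Type: Im(Z) = 25.41 ⇒ lagging (phase φ = 0.7°).

PF = 0.9999 (lagging, φ = 0.7°)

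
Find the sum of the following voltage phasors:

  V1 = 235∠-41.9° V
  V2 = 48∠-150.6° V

Step 1 — Convert each phasor to rectangular form:
  V1 = 235·(cos(-41.9°) + j·sin(-41.9°)) = 174.9 - j156.9 V
  V2 = 48·(cos(-150.6°) + j·sin(-150.6°)) = -41.82 - j23.56 V
Step 2 — Sum components: V_total = 133.1 - j180.5 V.
Step 3 — Convert to polar: |V_total| = 224.3 V, ∠V_total = -53.6°.

V_total = 224.3∠-53.6° V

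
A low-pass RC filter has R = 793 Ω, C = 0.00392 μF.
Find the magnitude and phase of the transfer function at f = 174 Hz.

Step 1 — Angular frequency: ω = 2π·174 = 1093 rad/s.
Step 2 — Transfer function: H(jω) = 1/(1 + jωRC).
Step 3 — Denominator: 1 + jωRC = 1 + j·1093·793·3.92e-09 = 1 + j0.003399.
Step 4 — H = 1 - j0.003398.
Step 5 — Magnitude: |H| = 1 (-0.0 dB); phase: φ = -0.2°.

|H| = 1 (-0.0 dB), φ = -0.2°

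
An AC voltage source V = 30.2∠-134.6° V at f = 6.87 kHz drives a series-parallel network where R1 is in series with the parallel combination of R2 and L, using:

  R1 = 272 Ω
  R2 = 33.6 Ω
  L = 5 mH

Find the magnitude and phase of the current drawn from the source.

Step 1 — Angular frequency: ω = 2π·f = 2π·6870 = 4.317e+04 rad/s.
Step 2 — Component impedances:
  R1: Z = R = 272 Ω
  R2: Z = R = 33.6 Ω
  L: Z = jωL = j·4.317e+04·0.005 = 0 + j215.8 Ω
Step 3 — Parallel branch: R2 || L = 1/(1/R2 + 1/L) = 32.8 + j5.107 Ω.
Step 4 — Series with R1: Z_total = R1 + (R2 || L) = 304.8 + j5.107 Ω = 304.8∠1.0° Ω.
Step 5 — Source phasor: V = 30.2∠-134.6° V = -21.21 - j21.5 V.
Step 6 — Ohm's law: I = V / Z_total = (-21.21 - j21.5) / (304.8 + j5.107) = -0.07073 - j0.06936 A.
Step 7 — Convert to polar: |I| = 0.09907 A, ∠I = -135.6°.

I = 0.09907∠-135.6° A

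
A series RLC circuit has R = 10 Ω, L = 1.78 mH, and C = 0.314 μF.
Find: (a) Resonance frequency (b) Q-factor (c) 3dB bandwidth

Step 1 — Resonance: ω₀ = 1/√(LC) = 1/√(0.00178·3.14e-07) = 4.23e+04 rad/s.
Step 2 — f₀ = ω₀/(2π) = 6732 Hz.
Step 3 — Series Q: Q = ω₀L/R = 4.23e+04·0.00178/10 = 7.529.
Step 4 — Bandwidth: Δω = ω₀/Q = 5618 rad/s; BW = Δω/(2π) = 894.1 Hz.

(a) f₀ = 6732 Hz  (b) Q = 7.529  (c) BW = 894.1 Hz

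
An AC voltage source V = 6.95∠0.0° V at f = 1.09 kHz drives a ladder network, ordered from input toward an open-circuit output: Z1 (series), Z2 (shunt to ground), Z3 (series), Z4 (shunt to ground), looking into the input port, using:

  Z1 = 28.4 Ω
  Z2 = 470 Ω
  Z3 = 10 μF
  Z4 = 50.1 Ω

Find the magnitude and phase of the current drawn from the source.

Step 1 — Angular frequency: ω = 2π·f = 2π·1090 = 6849 rad/s.
Step 2 — Component impedances:
  Z1: Z = R = 28.4 Ω
  Z2: Z = R = 470 Ω
  Z3: Z = 1/(jωC) = -j/(ω·C) = 0 - j14.6 Ω
  Z4: Z = R = 50.1 Ω
Step 3 — Ladder network (open output): work backward from the far end, alternating series and parallel combinations. Z_in = 74.01 - j11.91 Ω = 74.96∠-9.1° Ω.
Step 4 — Source phasor: V = 6.95∠0.0° V = 6.95 V.
Step 5 — Ohm's law: I = V / Z_total = (6.95) / (74.01 - j11.91) = 0.09154 + j0.01474 A.
Step 6 — Convert to polar: |I| = 0.09271 A, ∠I = 9.1°.

I = 0.09271∠9.1° A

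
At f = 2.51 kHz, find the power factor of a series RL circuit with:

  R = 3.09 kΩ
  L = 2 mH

Step 1 — Angular frequency: ω = 2π·f = 2π·2510 = 1.577e+04 rad/s.
Step 2 — Component impedances:
  R: Z = R = 3090 Ω
  L: Z = jωL = j·1.577e+04·0.002 = 0 + j31.54 Ω
Step 3 — Series combination: Z_total = R + L = 3090 + j31.54 Ω = 3090∠0.6° Ω.
Step 4 — Power factor: PF = cos(φ) = Re(Z)/|Z| = 3090/3090.2 = 0.9999.
Step 5 — Type: Im(Z) = 31.54 ⇒ lagging (phase φ = 0.6°).

PF = 0.9999 (lagging, φ = 0.6°)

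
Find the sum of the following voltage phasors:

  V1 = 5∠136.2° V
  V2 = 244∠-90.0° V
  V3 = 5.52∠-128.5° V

Step 1 — Convert each phasor to rectangular form:
  V1 = 5·(cos(136.2°) + j·sin(136.2°)) = -3.609 + j3.461 V
  V2 = 244·(cos(-90.0°) + j·sin(-90.0°)) = 0 - j244 V
  V3 = 5.52·(cos(-128.5°) + j·sin(-128.5°)) = -3.436 - j4.32 V
Step 2 — Sum components: V_total = -7.045 - j244.9 V.
Step 3 — Convert to polar: |V_total| = 245 V, ∠V_total = -91.6°.

V_total = 245∠-91.6° V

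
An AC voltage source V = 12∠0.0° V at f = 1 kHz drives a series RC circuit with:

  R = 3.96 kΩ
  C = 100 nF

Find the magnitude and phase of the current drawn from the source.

Step 1 — Angular frequency: ω = 2π·f = 2π·1000 = 6283 rad/s.
Step 2 — Component impedances:
  R: Z = R = 3960 Ω
  C: Z = 1/(jωC) = -j/(ω·C) = 0 - j1592 Ω
Step 3 — Series combination: Z_total = R + C = 3960 - j1592 Ω = 4268∠-21.9° Ω.
Step 4 — Source phasor: V = 12∠0.0° V = 12 V.
Step 5 — Ohm's law: I = V / Z_total = (12) / (3960 - j1592) = 0.002609 + j0.001049 A.
Step 6 — Convert to polar: |I| = 0.002812 A, ∠I = 21.9°.

I = 0.002812∠21.9° A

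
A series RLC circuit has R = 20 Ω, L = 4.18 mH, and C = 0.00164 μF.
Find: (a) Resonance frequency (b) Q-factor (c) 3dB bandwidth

Step 1 — Resonance condition Im(Z)=0 gives ω₀ = 1/√(LC).
Step 2 — ω₀ = 1/√(0.00418·1.64e-09) = 3.819e+05 rad/s.
Step 3 — f₀ = ω₀/(2π) = 6.079e+04 Hz.
Step 4 — Series Q: Q = ω₀L/R = 3.819e+05·0.00418/20 = 79.82.
Step 5 — 3dB bandwidth: Δω = ω₀/Q = 4785 rad/s; BW = Δω/(2π) = 761.5 Hz.

(a) f₀ = 6.079e+04 Hz  (b) Q = 79.82  (c) BW = 761.5 Hz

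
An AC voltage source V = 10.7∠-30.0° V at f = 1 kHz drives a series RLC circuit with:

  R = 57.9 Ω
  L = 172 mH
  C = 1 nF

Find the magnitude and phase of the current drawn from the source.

Step 1 — Angular frequency: ω = 2π·f = 2π·1000 = 6283 rad/s.
Step 2 — Component impedances:
  R: Z = R = 57.9 Ω
  L: Z = jωL = j·6283·0.172 = 0 + j1081 Ω
  C: Z = 1/(jωC) = -j/(ω·C) = 0 - j1.592e+05 Ω
Step 3 — Series combination: Z_total = R + L + C = 57.9 - j1.581e+05 Ω = 1.581e+05∠-90.0° Ω.
Step 4 — Source phasor: V = 10.7∠-30.0° V = 9.266 - j5.35 V.
Step 5 — Ohm's law: I = V / Z_total = (9.266 - j5.35) / (57.9 - j1.581e+05) = 3.387e-05 + j5.861e-05 A.
Step 6 — Convert to polar: |I| = 6.769e-05 A, ∠I = 60.0°.

I = 6.769e-05∠60.0° A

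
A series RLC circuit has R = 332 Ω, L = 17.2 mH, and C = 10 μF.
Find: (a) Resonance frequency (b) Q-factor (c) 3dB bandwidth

Step 1 — Resonance: ω₀ = 1/√(LC) = 1/√(0.0172·1e-05) = 2411 rad/s.
Step 2 — f₀ = ω₀/(2π) = 383.8 Hz.
Step 3 — Series Q: Q = ω₀L/R = 2411·0.0172/332 = 0.1249.
Step 4 — Bandwidth: Δω = ω₀/Q = 1.93e+04 rad/s; BW = Δω/(2π) = 3072 Hz.

(a) f₀ = 383.8 Hz  (b) Q = 0.1249  (c) BW = 3072 Hz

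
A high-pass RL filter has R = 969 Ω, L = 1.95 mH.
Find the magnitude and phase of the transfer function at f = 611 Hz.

Step 1 — Angular frequency: ω = 2π·611 = 3839 rad/s.
Step 2 — Transfer function: H(jω) = jωL/(R + jωL).
Step 3 — Numerator jωL = j·7.486; denominator R + jωL = 969 + j7.486.
Step 4 — H = 5.968e-05 + j0.007725.
Step 5 — Magnitude: |H| = 0.007725 (-42.2 dB); phase: φ = 89.6°.

|H| = 0.007725 (-42.2 dB), φ = 89.6°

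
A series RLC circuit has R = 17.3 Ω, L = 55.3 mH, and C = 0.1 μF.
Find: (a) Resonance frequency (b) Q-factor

Step 1 — Resonance condition Im(Z)=0 gives ω₀ = 1/√(LC).
Step 2 — ω₀ = 1/√(0.0553·1e-07) = 1.345e+04 rad/s.
Step 3 — f₀ = ω₀/(2π) = 2140 Hz.
Step 4 — Series Q: Q = ω₀L/R = 1.345e+04·0.0553/17.3 = 42.98.

(a) f₀ = 2140 Hz  (b) Q = 42.98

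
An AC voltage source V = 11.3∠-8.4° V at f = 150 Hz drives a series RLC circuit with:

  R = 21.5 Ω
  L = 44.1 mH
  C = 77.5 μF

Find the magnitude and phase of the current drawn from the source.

Step 1 — Angular frequency: ω = 2π·f = 2π·150 = 942.5 rad/s.
Step 2 — Component impedances:
  R: Z = R = 21.5 Ω
  L: Z = jωL = j·942.5·0.0441 = 0 + j41.56 Ω
  C: Z = 1/(jωC) = -j/(ω·C) = 0 - j13.69 Ω
Step 3 — Series combination: Z_total = R + L + C = 21.5 + j27.87 Ω = 35.2∠52.4° Ω.
Step 4 — Source phasor: V = 11.3∠-8.4° V = 11.18 - j1.651 V.
Step 5 — Ohm's law: I = V / Z_total = (11.18 - j1.651) / (21.5 + j27.87) = 0.1568 - j0.2801 A.
Step 6 — Convert to polar: |I| = 0.321 A, ∠I = -60.8°.

I = 0.321∠-60.8° A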